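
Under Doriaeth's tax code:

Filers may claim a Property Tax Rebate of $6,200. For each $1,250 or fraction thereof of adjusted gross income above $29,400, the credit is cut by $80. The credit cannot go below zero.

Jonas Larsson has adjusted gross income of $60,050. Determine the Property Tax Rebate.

Property Tax Rebate: income exceeds $29,400 by $30,650, which is 25 full-or-partial $1,250 increments; reduction = 25 × $80 = $2,000, leaving $4,200.

$4,200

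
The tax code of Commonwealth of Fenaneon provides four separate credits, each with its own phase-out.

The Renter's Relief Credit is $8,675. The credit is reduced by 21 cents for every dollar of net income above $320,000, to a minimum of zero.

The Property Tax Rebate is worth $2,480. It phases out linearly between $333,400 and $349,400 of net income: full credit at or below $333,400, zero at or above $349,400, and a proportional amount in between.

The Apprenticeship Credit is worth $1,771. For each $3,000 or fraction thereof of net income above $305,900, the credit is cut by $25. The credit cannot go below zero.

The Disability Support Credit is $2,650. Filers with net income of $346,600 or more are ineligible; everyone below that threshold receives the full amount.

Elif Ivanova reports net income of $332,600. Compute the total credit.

Renter's Relief Credit: 21% of the $12,600 excess over $320,000 is $2,646; credit = $8,675 − $2,646 = $6,029.
Property Tax Rebate: $332,600 is at or below the $333,400 threshold, so the full $2,480 applies.
Apprenticeship Credit: income exceeds $305,900 by $26,700, which is 9 full-or-partial $3,000 increments; reduction = 9 × $25 = $225, leaving $1,546.
Disability Support Credit: $332,600 is below the $346,600 cutoff, so the full $2,650 applies.
Total: $6,029 + $2,480 + $1,546 + $2,650 = $12,705.

$12,705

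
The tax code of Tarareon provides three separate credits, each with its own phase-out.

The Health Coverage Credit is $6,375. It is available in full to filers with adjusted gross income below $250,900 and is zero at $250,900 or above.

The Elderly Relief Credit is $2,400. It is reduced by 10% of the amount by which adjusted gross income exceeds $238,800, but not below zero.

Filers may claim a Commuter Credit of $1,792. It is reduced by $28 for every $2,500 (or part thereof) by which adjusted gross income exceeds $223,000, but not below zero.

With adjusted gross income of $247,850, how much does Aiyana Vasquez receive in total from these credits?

Health Coverage Credit: $247,850 is below the $250,900 cutoff, so the full $6,375 applies.
Elderly Relief Credit: 10% of the $9,050 excess over $238,800 is $905; credit = $2,400 − $905 = $1,495.
Commuter Credit: income exceeds $223,000 by $24,850, which is 10 full-or-partial $2,500 increments; reduction = 10 × $28 = $280, leaving $1,512.
Total: $6,375 + $1,495 + $1,512 = $9,382.

$9,382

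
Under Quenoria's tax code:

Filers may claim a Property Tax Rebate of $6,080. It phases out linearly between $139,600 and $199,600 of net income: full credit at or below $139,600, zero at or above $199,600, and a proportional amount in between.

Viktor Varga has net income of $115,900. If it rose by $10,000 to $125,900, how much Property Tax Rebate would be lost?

At $115,900 — $115,900 is at or below the $139,600 threshold, so the full $6,080 applies.
At $125,900 — $125,900 is at or below the $139,600 threshold, so the full $6,080 applies.
Lost: $6,080 − $6,080 = $0.

$0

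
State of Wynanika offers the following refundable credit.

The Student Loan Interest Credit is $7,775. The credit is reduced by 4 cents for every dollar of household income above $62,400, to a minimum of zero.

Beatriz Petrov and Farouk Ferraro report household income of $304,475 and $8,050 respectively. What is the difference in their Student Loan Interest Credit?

Beatriz ($304,475): Student Loan Interest Credit: 4% of the $242,075 excess over $62,400 is $9,683 ≥ base, so the credit is $0.
Farouk ($8,050): Student Loan Interest Credit: $8,050 is at or below the $62,400 threshold, so the full $7,775 applies.
Difference: |$0 − $7,775| = $7,775.

$7,775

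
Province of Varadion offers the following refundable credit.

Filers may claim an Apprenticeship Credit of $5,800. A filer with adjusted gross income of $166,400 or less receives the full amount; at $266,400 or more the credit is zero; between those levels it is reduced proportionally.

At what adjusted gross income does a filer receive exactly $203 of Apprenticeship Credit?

$262,900

$203 is 203/5,800 of the full $5,800, so 5,597/5,800 of the $100,000 range has been used: income = $166,400 + $100,000 × 5,597/5,800 = $262,900.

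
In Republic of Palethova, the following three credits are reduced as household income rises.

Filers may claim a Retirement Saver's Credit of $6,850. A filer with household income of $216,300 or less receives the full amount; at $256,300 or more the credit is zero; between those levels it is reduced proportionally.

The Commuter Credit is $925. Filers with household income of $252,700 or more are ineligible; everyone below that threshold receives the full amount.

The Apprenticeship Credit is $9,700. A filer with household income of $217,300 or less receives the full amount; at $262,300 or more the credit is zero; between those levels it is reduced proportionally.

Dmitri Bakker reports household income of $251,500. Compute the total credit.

$4,075

Retirement Saver's Credit: $251,500 is $35,200 into a $40,000 phase-out range, leaving 4,800/40,000 of the credit: $6,850 × 4,800/40,000 = $822.
Commuter Credit: $251,500 is below the $252,700 cutoff, so the full $925 applies.
Apprenticeship Credit: $251,500 is $34,200 into a $45,000 phase-out range, leaving 10,800/45,000 of the credit: $9,700 × 10,800/45,000 = $2,328.
Total: $822 + $925 + $2,328 = $4,075.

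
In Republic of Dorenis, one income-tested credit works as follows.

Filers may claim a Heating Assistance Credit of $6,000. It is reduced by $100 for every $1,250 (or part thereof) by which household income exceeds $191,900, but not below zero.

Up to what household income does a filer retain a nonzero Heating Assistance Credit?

After 59 increments the reduction is 59 × $100 = $5,900, leaving $100; one more increment wipes it out. Increment 59 ends at excess 59 × $1,250 = $73,750, so the highest qualifying income is $191,900 + $73,750 = $265,650.

$265,650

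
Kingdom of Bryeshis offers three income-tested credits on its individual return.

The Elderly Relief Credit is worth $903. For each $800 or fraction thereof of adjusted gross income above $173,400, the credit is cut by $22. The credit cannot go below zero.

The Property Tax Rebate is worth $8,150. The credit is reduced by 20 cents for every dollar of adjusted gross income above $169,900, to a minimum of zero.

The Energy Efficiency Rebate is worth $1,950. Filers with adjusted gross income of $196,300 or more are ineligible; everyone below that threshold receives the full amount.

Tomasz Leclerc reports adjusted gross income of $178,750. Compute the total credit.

$9,079

Elderly Relief Credit: income exceeds $173,400 by $5,350, which is 7 full-or-partial $800 increments; reduction = 7 × $22 = $154, leaving $749.
Property Tax Rebate: 20% of the $8,850 excess over $169,900 is $1,770; credit = $8,150 − $1,770 = $6,380.
Energy Efficiency Rebate: $178,750 is below the $196,300 cutoff, so the full $1,950 applies.
Total: $749 + $6,380 + $1,950 = $9,079.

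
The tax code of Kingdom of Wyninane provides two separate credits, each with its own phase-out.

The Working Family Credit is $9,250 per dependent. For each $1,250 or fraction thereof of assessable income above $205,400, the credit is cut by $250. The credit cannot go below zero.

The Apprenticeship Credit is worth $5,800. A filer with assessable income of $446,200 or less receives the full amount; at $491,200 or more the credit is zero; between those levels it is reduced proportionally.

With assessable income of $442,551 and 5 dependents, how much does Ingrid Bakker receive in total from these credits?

Working Family Credit: base = 5 × $9,250 = $46,250. income exceeds $205,400 by $237,151 → 190 increments × $250 = $47,500 ≥ base, so the credit is $0.
Apprenticeship Credit: $442,551 is at or below the $446,200 threshold, so the full $5,800 applies.
Total: $0 + $5,800 = $5,800.

$5,800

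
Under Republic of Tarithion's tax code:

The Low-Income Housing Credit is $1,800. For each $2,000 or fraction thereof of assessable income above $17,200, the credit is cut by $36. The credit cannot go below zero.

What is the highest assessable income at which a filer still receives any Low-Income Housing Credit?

After 49 increments the reduction is 49 × $36 = $1,764, leaving $36; one more increment wipes it out. Increment 49 ends at excess 49 × $2,000 = $98,000, so the highest qualifying income is $17,200 + $98,000 = $115,200.

$115,200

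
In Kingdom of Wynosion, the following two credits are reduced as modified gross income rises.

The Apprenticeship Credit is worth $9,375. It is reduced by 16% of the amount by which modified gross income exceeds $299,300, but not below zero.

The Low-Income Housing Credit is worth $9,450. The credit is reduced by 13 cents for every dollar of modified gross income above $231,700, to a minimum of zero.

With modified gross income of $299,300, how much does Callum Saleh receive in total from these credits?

$10,037

Apprenticeship Credit: $299,300 is at or below the $299,300 threshold, so the full $9,375 applies.
Low-Income Housing Credit: 13% of the $67,600 excess over $231,700 is $8,788; credit = $9,450 − $8,788 = $662.
Total: $9,375 + $662 = $10,037.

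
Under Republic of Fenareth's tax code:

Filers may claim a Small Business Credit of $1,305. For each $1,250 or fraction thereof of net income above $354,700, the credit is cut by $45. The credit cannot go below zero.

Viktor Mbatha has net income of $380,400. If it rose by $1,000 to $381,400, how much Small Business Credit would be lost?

At $380,400 — income exceeds $354,700 by $25,700, which is 21 full-or-partial $1,250 increments; reduction = 21 × $45 = $945, leaving $360.
At $381,400 — income exceeds $354,700 by $26,700, which is 22 full-or-partial $1,250 increments; reduction = 22 × $45 = $990, leaving $315.
Lost: $360 − $315 = $45.

$45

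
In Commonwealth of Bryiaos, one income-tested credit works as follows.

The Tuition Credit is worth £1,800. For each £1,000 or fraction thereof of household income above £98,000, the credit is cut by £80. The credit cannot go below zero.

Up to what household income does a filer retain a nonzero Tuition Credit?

£120,000

After 22 increments the reduction is 22 × £80 = £1,760, leaving £40; one more increment wipes it out. Increment 22 ends at excess 22 × £1,000 = £22,000, so the highest qualifying income is £98,000 + £22,000 = £120,000.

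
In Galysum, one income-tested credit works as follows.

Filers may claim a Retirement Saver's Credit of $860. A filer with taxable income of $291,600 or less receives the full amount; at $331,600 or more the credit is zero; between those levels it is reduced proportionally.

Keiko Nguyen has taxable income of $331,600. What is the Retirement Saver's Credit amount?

Retirement Saver's Credit: $331,600 is at or above $331,600, so the credit is $0.

$0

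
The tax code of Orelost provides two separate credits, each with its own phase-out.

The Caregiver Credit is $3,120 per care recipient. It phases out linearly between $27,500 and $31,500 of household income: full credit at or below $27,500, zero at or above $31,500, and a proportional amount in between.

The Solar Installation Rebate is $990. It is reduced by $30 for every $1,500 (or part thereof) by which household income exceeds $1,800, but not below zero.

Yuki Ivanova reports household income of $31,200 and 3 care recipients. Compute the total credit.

Caregiver Credit: base = 3 × $3,120 = $9,360. $31,200 is $3,700 into a $4,000 phase-out range, leaving 300/4,000 of the credit: $9,360 × 300/4,000 = $702.
Solar Installation Rebate: income exceeds $1,800 by $29,400, which is 20 full-or-partial $1,500 increments; reduction = 20 × $30 = $600, leaving $390.
Total: $702 + $390 = $1,092.

$1,092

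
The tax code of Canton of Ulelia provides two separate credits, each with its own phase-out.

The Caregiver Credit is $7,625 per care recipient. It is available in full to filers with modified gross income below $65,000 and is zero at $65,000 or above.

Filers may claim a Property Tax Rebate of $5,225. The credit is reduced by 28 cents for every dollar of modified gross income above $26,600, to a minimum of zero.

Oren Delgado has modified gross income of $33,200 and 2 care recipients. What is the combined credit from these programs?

Caregiver Credit: base = 2 × $7,625 = $15,250. $33,200 is below the $65,000 cutoff, so the full $15,250 applies.
Property Tax Rebate: 28% of the $6,600 excess over $26,600 is $1,848; credit = $5,225 − $1,848 = $3,377.
Total: $15,250 + $3,377 = $18,627.

$18,627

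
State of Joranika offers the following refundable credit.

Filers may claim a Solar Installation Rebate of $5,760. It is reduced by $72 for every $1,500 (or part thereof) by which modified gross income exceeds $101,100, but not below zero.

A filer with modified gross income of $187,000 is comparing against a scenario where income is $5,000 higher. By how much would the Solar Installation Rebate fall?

$216

At $187,000 — income exceeds $101,100 by $85,900, which is 58 full-or-partial $1,500 increments; reduction = 58 × $72 = $4,176, leaving $1,584.
At $192,000 — income exceeds $101,100 by $90,900, which is 61 full-or-partial $1,500 increments; reduction = 61 × $72 = $4,392, leaving $1,368.
Lost: $1,584 − $1,368 = $216.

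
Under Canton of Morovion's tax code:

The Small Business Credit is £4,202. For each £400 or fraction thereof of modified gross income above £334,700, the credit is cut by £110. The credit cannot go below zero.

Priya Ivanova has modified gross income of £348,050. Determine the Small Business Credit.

Small Business Credit: income exceeds £334,700 by £13,350, which is 34 full-or-partial £400 increments; reduction = 34 × £110 = £3,740, leaving £462.

£462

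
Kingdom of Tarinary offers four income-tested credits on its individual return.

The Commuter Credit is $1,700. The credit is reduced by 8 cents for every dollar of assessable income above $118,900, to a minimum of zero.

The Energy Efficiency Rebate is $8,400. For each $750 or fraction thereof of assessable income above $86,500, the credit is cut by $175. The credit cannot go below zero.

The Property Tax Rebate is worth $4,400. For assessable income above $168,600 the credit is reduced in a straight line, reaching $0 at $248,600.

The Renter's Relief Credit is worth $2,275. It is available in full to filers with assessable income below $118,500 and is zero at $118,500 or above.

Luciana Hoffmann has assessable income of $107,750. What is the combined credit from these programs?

$11,700

Commuter Credit: $107,750 is at or below the $118,900 threshold, so the full $1,700 applies.
Energy Efficiency Rebate: income exceeds $86,500 by $21,250, which is 29 full-or-partial $750 increments; reduction = 29 × $175 = $5,075, leaving $3,325.
Property Tax Rebate: $107,750 is at or below the $168,600 threshold, so the full $4,400 applies.
Renter's Relief Credit: $107,750 is below the $118,500 cutoff, so the full $2,275 applies.
Total: $1,700 + $3,325 + $4,400 + $2,275 = $11,700.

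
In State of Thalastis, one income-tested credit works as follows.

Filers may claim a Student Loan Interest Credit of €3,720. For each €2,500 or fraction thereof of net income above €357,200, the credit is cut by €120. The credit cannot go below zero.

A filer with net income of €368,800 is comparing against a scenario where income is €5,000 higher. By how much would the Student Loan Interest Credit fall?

€240

At €368,800 — income exceeds €357,200 by €11,600, which is 5 full-or-partial €2,500 increments; reduction = 5 × €120 = €600, leaving €3,120.
At €373,800 — income exceeds €357,200 by €16,600, which is 7 full-or-partial €2,500 increments; reduction = 7 × €120 = €840, leaving €2,880.
Lost: €3,120 − €2,880 = €240.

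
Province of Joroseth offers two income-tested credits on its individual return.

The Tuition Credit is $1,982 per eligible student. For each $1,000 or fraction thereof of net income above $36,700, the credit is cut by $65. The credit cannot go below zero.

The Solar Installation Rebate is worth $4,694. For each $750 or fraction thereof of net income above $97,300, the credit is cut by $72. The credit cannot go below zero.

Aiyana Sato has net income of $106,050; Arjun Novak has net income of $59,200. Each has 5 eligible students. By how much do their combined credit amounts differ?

Aiyana ($106,050): Tuition Credit: base = 5 × $1,982 = $9,910. income exceeds $36,700 by $69,350, which is 70 full-or-partial $1,000 increments; reduction = 70 × $65 = $4,550, leaving $5,360. Solar Installation Rebate: income exceeds $97,300 by $8,750, which is 12 full-or-partial $750 increments; reduction = 12 × $72 = $864, leaving $3,830. total $5,360 + $3,830 = $9,190
Arjun ($59,200): Tuition Credit: base = 5 × $1,982 = $9,910. income exceeds $36,700 by $22,500, which is 23 full-or-partial $1,000 increments; reduction = 23 × $65 = $1,495, leaving $8,415. Solar Installation Rebate: $59,200 is at or below the $97,300 threshold, so the full $4,694 applies. total $8,415 + $4,694 = $13,109
Difference: |$9,190 − $13,109| = $3,919.

$3,919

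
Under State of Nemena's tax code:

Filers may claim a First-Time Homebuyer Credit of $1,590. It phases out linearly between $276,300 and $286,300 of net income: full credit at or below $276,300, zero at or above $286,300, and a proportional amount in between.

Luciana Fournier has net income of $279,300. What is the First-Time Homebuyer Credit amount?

$1,113

First-Time Homebuyer Credit: $279,300 is $3,000 into a $10,000 phase-out range, leaving 7,000/10,000 of the credit: $1,590 × 7,000/10,000 = $1,113.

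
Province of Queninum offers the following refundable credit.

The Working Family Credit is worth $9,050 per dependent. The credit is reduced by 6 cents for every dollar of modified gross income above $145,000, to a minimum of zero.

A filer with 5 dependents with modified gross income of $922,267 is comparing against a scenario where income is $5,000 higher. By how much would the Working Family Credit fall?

At $922,267 — base = 5 × $9,050 = $45,250. 6% of the $777,267 excess over $145,000 is $46,636.02 ≥ base, so the credit is $0.
At $927,267 — base = 5 × $9,050 = $45,250. 6% of the $782,267 excess over $145,000 is $46,936.02 ≥ base, so the credit is $0.
Lost: $0 − $0 = $0.

$0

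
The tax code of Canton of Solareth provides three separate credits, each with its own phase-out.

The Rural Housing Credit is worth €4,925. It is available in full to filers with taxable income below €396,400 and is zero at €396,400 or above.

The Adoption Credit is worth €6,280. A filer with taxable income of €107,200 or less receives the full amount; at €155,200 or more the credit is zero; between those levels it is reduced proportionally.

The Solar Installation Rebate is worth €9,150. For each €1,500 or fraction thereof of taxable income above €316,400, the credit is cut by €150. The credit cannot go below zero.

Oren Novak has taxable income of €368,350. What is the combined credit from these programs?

€8,825

Rural Housing Credit: €368,350 is below the €396,400 cutoff, so the full €4,925 applies.
Adoption Credit: €368,350 is at or above €155,200, so the credit is €0.
Solar Installation Rebate: income exceeds €316,400 by €51,950, which is 35 full-or-partial €1,500 increments; reduction = 35 × €150 = €5,250, leaving €3,900.
Total: €4,925 + €0 + €3,900 = €8,825.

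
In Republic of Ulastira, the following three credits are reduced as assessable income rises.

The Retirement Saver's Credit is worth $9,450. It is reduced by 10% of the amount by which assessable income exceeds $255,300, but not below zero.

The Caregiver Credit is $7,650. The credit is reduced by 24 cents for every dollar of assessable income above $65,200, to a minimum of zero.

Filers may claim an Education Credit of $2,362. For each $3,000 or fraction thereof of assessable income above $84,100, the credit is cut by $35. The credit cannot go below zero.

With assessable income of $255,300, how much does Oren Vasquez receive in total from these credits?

$9,782

Retirement Saver's Credit: $255,300 is at or below the $255,300 threshold, so the full $9,450 applies.
Caregiver Credit: 24% of the $190,100 excess over $65,200 is $45,624 ≥ base, so the credit is $0.
Education Credit: income exceeds $84,100 by $171,200, which is 58 full-or-partial $3,000 increments; reduction = 58 × $35 = $2,030, leaving $332.
Total: $9,450 + $0 + $332 = $9,782.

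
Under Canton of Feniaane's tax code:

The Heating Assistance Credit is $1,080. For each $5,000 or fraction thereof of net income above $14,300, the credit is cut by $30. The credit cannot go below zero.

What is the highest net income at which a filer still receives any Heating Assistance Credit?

After 35 increments the reduction is 35 × $30 = $1,050, leaving $30; one more increment wipes it out. Increment 35 ends at excess 35 × $5,000 = $175,000, so the highest qualifying income is $14,300 + $175,000 = $189,300.

$189,300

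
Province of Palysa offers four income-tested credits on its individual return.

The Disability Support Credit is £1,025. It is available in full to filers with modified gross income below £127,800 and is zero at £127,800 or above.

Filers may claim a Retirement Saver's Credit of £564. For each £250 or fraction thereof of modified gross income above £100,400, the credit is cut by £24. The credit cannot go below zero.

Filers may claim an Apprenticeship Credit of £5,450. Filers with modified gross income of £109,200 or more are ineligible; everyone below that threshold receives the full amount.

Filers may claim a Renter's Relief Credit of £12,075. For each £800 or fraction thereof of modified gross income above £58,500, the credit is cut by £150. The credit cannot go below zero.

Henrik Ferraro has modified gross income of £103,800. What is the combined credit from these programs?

£10,228

Disability Support Credit: £103,800 is below the £127,800 cutoff, so the full £1,025 applies.
Retirement Saver's Credit: income exceeds £100,400 by £3,400, which is 14 full-or-partial £250 increments; reduction = 14 × £24 = £336, leaving £228.
Apprenticeship Credit: £103,800 is below the £109,200 cutoff, so the full £5,450 applies.
Renter's Relief Credit: income exceeds £58,500 by £45,300, which is 57 full-or-partial £800 increments; reduction = 57 × £150 = £8,550, leaving £3,525.
Total: £1,025 + £228 + £5,450 + £3,525 = £10,228.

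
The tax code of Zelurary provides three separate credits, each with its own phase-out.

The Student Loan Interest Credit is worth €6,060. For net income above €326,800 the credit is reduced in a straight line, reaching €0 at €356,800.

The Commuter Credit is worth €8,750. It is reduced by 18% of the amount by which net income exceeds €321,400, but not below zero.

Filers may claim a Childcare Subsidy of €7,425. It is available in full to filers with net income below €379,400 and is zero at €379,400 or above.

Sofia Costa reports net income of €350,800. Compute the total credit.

Student Loan Interest Credit: €350,800 is €24,000 into a €30,000 phase-out range, leaving 6,000/30,000 of the credit: €6,060 × 6,000/30,000 = €1,212.
Commuter Credit: 18% of the €29,400 excess over €321,400 is €5,292; credit = €8,750 − €5,292 = €3,458.
Childcare Subsidy: €350,800 is below the €379,400 cutoff, so the full €7,425 applies.
Total: €1,212 + €3,458 + €7,425 = €12,095.

€12,095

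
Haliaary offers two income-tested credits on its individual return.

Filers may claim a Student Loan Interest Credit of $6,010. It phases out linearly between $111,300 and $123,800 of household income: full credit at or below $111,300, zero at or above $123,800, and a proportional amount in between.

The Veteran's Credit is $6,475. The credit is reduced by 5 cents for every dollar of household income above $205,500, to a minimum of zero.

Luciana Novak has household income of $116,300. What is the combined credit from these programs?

$10,081

Student Loan Interest Credit: $116,300 is $5,000 into a $12,500 phase-out range, leaving 7,500/12,500 of the credit: $6,010 × 7,500/12,500 = $3,606.
Veteran's Credit: $116,300 is at or below the $205,500 threshold, so the full $6,475 applies.
Total: $3,606 + $6,475 = $10,081.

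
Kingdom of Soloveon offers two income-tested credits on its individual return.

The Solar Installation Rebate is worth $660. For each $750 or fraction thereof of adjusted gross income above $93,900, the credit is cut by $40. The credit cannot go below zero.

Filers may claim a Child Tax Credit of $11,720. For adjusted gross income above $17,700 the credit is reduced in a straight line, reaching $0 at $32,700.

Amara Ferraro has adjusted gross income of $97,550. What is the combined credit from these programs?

$460

Solar Installation Rebate: income exceeds $93,900 by $3,650, which is 5 full-or-partial $750 increments; reduction = 5 × $40 = $200, leaving $460.
Child Tax Credit: $97,550 is at or above $32,700, so the credit is $0.
Total: $460 + $0 = $460.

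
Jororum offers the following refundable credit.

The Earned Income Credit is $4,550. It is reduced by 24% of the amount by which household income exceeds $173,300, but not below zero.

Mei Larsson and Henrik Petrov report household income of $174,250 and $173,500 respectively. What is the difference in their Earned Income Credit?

$180

Mei ($174,250): Earned Income Credit: 24% of the $950 excess over $173,300 is $228; credit = $4,550 − $228 = $4,322.
Henrik ($173,500): Earned Income Credit: 24% of the $200 excess over $173,300 is $48; credit = $4,550 − $48 = $4,502.
Difference: |$4,322 − $4,502| = $180.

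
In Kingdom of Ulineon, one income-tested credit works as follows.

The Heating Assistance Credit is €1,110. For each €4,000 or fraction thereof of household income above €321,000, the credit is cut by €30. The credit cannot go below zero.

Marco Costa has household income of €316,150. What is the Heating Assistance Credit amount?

€1,110

Heating Assistance Credit: €316,150 is at or below the €321,000 threshold, so the full €1,110 applies.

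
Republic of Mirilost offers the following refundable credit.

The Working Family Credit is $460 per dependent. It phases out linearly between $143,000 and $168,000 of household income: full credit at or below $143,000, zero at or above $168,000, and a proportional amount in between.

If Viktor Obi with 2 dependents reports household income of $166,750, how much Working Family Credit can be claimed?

$46

Working Family Credit: base = 2 × $460 = $920. $166,750 is $23,750 into a $25,000 phase-out range, leaving 1,250/25,000 of the credit: $920 × 1,250/25,000 = $46.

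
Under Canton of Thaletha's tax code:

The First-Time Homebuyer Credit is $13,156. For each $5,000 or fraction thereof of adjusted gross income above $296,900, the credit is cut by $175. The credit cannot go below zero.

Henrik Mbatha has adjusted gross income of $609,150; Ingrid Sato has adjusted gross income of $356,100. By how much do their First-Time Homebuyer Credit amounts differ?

$8,925

Henrik ($609,150): First-Time Homebuyer Credit: income exceeds $296,900 by $312,250, which is 63 full-or-partial $5,000 increments; reduction = 63 × $175 = $11,025, leaving $2,131.
Ingrid ($356,100): First-Time Homebuyer Credit: income exceeds $296,900 by $59,200, which is 12 full-or-partial $5,000 increments; reduction = 12 × $175 = $2,100, leaving $11,056.
Difference: |$2,131 − $11,056| = $8,925.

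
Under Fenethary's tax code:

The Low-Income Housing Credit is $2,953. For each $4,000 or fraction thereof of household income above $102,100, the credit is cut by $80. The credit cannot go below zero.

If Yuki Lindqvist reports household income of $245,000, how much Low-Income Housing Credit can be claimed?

$73

Low-Income Housing Credit: income exceeds $102,100 by $142,900, which is 36 full-or-partial $4,000 increments; reduction = 36 × $80 = $2,880, leaving $73.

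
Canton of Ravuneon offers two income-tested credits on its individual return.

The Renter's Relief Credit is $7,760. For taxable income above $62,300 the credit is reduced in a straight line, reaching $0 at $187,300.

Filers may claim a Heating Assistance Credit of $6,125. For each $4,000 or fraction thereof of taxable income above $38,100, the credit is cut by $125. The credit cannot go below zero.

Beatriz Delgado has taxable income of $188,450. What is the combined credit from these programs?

Renter's Relief Credit: $188,450 is at or above $187,300, so the credit is $0.
Heating Assistance Credit: income exceeds $38,100 by $150,350, which is 38 full-or-partial $4,000 increments; reduction = 38 × $125 = $4,750, leaving $1,375.
Total: $0 + $1,375 = $1,375.

$1,375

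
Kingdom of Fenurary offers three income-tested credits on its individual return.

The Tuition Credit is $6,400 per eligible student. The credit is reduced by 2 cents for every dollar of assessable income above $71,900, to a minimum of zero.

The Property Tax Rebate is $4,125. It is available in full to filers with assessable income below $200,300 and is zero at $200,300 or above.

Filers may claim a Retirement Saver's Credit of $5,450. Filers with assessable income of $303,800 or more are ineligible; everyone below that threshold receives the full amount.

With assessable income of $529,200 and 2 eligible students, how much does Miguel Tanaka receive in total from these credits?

$3,654

Tuition Credit: base = 2 × $6,400 = $12,800. 2% of the $457,300 excess over $71,900 is $9,146; credit = $12,800 − $9,146 = $3,654.
Property Tax Rebate: $529,200 meets or exceeds the $200,300 cutoff, so the credit is $0.
Retirement Saver's Credit: $529,200 meets or exceeds the $303,800 cutoff, so the credit is $0.
Total: $3,654 + $0 + $0 = $3,654.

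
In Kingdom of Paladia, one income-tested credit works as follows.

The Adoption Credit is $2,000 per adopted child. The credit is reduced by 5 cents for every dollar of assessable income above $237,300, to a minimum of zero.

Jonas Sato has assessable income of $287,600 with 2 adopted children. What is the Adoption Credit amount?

Adoption Credit: base = 2 × $2,000 = $4,000. 5% of the $50,300 excess over $237,300 is $2,515; credit = $4,000 − $2,515 = $1,485.

$1,485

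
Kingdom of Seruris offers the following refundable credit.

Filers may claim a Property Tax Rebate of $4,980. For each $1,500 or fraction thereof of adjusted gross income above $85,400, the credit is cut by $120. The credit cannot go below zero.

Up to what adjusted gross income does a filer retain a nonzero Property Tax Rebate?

After 41 increments the reduction is 41 × $120 = $4,920, leaving $60; one more increment wipes it out. Increment 41 ends at excess 41 × $1,500 = $61,500, so the highest qualifying income is $85,400 + $61,500 = $146,900.

$146,900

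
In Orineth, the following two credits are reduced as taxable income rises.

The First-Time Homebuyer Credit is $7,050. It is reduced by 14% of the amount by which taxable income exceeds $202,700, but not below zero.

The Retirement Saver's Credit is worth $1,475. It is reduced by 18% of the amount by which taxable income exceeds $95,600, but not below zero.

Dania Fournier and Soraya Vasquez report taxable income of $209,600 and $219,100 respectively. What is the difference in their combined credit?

Dania ($209,600): First-Time Homebuyer Credit: 14% of the $6,900 excess over $202,700 is $966; credit = $7,050 − $966 = $6,084. Retirement Saver's Credit: 18% of the $114,000 excess over $95,600 is $20,520 ≥ base, so the credit is $0. total $6,084 + $0 = $6,084
Soraya ($219,100): First-Time Homebuyer Credit: 14% of the $16,400 excess over $202,700 is $2,296; credit = $7,050 − $2,296 = $4,754. Retirement Saver's Credit: 18% of the $123,500 excess over $95,600 is $22,230 ≥ base, so the credit is $0. total $4,754 + $0 = $4,754
Difference: |$6,084 − $4,754| = $1,330.

$1,330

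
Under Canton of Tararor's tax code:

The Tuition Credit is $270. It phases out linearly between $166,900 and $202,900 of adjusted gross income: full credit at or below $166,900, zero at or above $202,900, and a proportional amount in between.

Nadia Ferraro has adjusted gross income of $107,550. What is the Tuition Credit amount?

$270

Tuition Credit: $107,550 is at or below the $166,900 threshold, so the full $270 applies.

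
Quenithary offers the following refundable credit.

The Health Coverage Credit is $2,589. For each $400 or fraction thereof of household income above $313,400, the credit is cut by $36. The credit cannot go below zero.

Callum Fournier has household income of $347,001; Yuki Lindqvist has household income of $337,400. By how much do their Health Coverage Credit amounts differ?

$429

Callum ($347,001): Health Coverage Credit: income exceeds $313,400 by $33,601 → 85 increments × $36 = $3,060 ≥ base, so the credit is $0.
Yuki ($337,400): Health Coverage Credit: income exceeds $313,400 by $24,000, which is 60 full-or-partial $400 increments; reduction = 60 × $36 = $2,160, leaving $429.
Difference: |$0 − $429| = $429.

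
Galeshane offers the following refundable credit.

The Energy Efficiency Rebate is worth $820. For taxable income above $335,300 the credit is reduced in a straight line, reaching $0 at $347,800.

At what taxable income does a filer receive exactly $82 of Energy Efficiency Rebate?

$82 is 82/820 of the full $820, so 738/820 of the $12,500 range has been used: income = $335,300 + $12,500 × 738/820 = $346,550.

$346,550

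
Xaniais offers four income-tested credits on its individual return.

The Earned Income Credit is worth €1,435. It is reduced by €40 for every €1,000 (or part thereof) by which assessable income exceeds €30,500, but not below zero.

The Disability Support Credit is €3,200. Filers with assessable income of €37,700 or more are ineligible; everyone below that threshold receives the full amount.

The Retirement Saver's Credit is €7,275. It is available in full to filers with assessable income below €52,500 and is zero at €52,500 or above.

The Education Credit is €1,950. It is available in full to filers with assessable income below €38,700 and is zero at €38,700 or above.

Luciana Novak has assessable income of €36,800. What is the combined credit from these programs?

Earned Income Credit: income exceeds €30,500 by €6,300, which is 7 full-or-partial €1,000 increments; reduction = 7 × €40 = €280, leaving €1,155.
Disability Support Credit: €36,800 is below the €37,700 cutoff, so the full €3,200 applies.
Retirement Saver's Credit: €36,800 is below the €52,500 cutoff, so the full €7,275 applies.
Education Credit: €36,800 is below the €38,700 cutoff, so the full €1,950 applies.
Total: €1,155 + €3,200 + €7,275 + €1,950 = €13,580.

€13,580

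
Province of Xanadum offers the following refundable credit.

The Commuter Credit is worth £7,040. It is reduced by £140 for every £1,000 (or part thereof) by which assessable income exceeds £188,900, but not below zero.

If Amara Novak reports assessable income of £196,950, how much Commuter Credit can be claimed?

£5,780

Commuter Credit: income exceeds £188,900 by £8,050, which is 9 full-or-partial £1,000 increments; reduction = 9 × £140 = £1,260, leaving £5,780.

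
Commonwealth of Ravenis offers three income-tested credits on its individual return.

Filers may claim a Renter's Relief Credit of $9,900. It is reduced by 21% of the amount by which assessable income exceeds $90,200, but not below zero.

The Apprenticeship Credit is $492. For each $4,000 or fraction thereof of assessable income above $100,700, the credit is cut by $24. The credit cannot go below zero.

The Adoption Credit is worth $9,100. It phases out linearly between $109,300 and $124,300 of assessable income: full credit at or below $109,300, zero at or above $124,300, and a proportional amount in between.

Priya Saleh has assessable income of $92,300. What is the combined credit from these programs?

Renter's Relief Credit: 21% of the $2,100 excess over $90,200 is $441; credit = $9,900 − $441 = $9,459.
Apprenticeship Credit: $92,300 is at or below the $100,700 threshold, so the full $492 applies.
Adoption Credit: $92,300 is at or below the $109,300 threshold, so the full $9,100 applies.
Total: $9,459 + $492 + $9,100 = $19,051.

$19,051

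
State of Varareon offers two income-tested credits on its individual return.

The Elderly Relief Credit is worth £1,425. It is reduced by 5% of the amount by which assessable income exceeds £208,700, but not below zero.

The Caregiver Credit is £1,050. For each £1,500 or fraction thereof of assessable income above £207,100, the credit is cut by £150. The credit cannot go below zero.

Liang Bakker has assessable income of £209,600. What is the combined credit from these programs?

Elderly Relief Credit: 5% of the £900 excess over £208,700 is £45; credit = £1,425 − £45 = £1,380.
Caregiver Credit: income exceeds £207,100 by £2,500, which is 2 full-or-partial £1,500 increments; reduction = 2 × £150 = £300, leaving £750.
Total: £1,380 + £750 = £2,130.

£2,130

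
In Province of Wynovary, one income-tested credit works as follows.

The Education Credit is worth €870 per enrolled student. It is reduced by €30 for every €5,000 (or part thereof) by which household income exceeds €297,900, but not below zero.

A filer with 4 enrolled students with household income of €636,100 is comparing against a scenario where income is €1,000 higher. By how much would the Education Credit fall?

At €636,100 — base = 4 × €870 = €3,480. income exceeds €297,900 by €338,200, which is 68 full-or-partial €5,000 increments; reduction = 68 × €30 = €2,040, leaving €1,440.
At €637,100 — base = 4 × €870 = €3,480. income exceeds €297,900 by €339,200, which is 68 full-or-partial €5,000 increments; reduction = 68 × €30 = €2,040, leaving €1,440.
Lost: €1,440 − €1,440 = €0.

€0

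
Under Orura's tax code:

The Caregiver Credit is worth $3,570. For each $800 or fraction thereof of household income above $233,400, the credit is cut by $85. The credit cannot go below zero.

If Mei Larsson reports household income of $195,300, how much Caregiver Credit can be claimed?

Caregiver Credit: $195,300 is at or below the $233,400 threshold, so the full $3,570 applies.

$3,570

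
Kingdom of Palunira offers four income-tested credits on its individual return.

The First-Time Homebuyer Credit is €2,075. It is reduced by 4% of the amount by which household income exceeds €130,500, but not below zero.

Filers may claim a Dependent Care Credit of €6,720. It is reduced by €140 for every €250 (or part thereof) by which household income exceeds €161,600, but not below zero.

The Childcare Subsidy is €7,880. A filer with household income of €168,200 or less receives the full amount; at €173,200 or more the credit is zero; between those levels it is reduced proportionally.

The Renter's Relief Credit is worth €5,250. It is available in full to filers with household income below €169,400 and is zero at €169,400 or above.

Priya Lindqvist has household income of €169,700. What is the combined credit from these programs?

€8,123

First-Time Homebuyer Credit: 4% of the €39,200 excess over €130,500 is €1,568; credit = €2,075 − €1,568 = €507.
Dependent Care Credit: income exceeds €161,600 by €8,100, which is 33 full-or-partial €250 increments; reduction = 33 × €140 = €4,620, leaving €2,100.
Childcare Subsidy: €169,700 is €1,500 into a €5,000 phase-out range, leaving 3,500/5,000 of the credit: €7,880 × 3,500/5,000 = €5,516.
Renter's Relief Credit: €169,700 meets or exceeds the €169,400 cutoff, so the credit is €0.
Total: €507 + €2,100 + €5,516 + €0 = €8,123.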